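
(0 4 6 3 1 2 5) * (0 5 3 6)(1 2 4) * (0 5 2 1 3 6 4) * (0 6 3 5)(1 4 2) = (0 5 1 6 2 3 4)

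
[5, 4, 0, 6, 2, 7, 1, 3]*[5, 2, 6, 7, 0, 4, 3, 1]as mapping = [0→4, 1→0, 2→5, 3→3, 4→6, 5→1, 6→2, 7→7]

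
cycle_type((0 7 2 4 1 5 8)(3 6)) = 2.7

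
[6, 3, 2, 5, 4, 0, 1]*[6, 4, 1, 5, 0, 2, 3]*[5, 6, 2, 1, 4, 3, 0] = [1, 3, 6, 2, 5, 0, 4]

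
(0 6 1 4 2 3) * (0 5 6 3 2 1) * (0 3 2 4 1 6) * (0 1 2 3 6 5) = (0 3)(1 2 4 5)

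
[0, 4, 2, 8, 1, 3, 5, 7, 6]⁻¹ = [0, 4, 2, 5, 1, 6, 8, 7, 3]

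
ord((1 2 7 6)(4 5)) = 4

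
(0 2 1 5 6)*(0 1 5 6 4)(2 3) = (0 3 2 5 4)(1 6)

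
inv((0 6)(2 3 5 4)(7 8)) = (0 6)(2 4 5 3)(7 8)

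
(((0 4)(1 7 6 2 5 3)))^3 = (0 4)(1 2)(3 6)(5 7)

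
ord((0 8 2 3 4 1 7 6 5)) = 9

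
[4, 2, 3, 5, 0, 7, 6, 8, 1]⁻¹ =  [4, 8, 1, 2, 0, 3, 6, 5, 7]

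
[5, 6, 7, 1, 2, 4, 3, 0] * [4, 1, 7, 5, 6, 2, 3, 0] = [2, 3, 0, 1, 7, 6, 5, 4]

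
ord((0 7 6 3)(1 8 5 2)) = 4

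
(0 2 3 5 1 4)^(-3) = (0 5)(1 2)(3 4)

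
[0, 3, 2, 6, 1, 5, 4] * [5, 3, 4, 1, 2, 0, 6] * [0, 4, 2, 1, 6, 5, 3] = [5, 4, 6, 3, 1, 0, 2]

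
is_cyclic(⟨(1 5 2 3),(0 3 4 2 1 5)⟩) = no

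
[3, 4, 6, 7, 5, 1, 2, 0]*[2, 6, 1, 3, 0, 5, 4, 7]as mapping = [0→3, 1→0, 2→4, 3→7, 4→5, 5→6, 6→1, 7→2]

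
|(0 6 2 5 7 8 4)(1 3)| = 14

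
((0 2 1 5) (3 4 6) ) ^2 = (0 1) (2 5) (3 6 4) 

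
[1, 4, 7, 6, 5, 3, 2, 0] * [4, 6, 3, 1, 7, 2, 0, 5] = [6, 7, 5, 0, 2, 1, 3, 4]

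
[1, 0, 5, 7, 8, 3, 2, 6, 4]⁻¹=[1, 0, 6, 5, 8, 2, 7, 3, 4]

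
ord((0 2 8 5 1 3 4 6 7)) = 9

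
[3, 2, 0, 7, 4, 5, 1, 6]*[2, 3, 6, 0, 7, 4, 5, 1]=[0, 6, 2, 1, 7, 4, 3, 5]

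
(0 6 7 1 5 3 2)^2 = (0 7 5 2 6 1 3)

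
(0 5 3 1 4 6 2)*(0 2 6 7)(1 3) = (0 5 1 4 7)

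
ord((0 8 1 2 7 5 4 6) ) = 8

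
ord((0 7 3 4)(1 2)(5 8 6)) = 12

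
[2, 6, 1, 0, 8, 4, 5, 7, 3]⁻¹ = [3, 2, 0, 8, 5, 6, 1, 7, 4]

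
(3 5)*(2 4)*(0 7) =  (0 7)(2 4)(3 5)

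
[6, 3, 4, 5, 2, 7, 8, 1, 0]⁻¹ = [8, 7, 4, 1, 2, 3, 0, 5, 6]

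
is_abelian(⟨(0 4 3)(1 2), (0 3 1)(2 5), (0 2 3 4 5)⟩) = no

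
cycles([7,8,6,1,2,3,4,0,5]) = (0 7)(1 8 5 3)(2 6 4)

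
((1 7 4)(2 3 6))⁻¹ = (1 4 7)(2 6 3)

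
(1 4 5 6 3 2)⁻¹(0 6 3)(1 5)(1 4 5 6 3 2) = (0 3 2)(4 6)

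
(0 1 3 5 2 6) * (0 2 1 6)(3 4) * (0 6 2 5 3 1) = (0 2 6 5)(1 4)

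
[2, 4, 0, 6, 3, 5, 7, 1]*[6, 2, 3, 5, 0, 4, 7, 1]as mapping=[0→3, 1→0, 2→6, 3→7, 4→5, 5→4, 6→1, 7→2]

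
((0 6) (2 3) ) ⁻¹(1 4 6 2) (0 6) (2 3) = (0 3 1 4) 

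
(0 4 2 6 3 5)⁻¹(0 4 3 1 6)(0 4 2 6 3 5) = (1 3 4 2 5)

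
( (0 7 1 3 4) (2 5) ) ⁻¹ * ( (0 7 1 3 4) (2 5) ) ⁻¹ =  (0 3 7 4 1) 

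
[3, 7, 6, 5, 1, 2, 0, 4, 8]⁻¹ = [6, 4, 5, 0, 7, 3, 2, 1, 8]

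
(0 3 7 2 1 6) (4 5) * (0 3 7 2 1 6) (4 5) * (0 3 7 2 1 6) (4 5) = (0 2) (1 3) (4 5) (6 7) 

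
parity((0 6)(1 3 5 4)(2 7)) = odd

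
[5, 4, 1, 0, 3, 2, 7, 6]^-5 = [5, 4, 1, 0, 3, 2, 7, 6]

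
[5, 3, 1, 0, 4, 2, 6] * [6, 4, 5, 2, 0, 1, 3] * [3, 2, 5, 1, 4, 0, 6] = [2, 5, 4, 6, 3, 0, 1]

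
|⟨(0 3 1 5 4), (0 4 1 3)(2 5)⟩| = 360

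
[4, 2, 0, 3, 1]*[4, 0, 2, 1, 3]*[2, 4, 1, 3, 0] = [3, 1, 0, 4, 2]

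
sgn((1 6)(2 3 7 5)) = 1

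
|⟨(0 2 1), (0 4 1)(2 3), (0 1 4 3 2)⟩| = 120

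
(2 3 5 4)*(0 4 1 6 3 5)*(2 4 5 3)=(0 5 1 6 2 3)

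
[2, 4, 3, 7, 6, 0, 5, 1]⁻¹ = [5, 7, 0, 2, 1, 6, 4, 3]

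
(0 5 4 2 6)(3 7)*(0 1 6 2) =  (0 5 4)(1 6)(3 7)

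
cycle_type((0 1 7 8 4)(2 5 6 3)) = 4.5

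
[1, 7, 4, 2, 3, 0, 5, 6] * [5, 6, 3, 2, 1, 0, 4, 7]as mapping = [0→6, 1→7, 2→1, 3→3, 4→2, 5→5, 6→0, 7→4]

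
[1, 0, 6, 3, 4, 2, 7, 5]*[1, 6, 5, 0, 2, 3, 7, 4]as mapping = [0→6, 1→1, 2→7, 3→0, 4→2, 5→5, 6→4, 7→3]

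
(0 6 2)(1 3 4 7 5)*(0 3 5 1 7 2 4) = (0 6 4 2 3)(1 5 7)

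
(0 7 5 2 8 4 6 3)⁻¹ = (0 3 6 4 8 2 5 7)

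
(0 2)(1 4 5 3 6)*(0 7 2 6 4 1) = (0 6)(2 7)(3 4 5)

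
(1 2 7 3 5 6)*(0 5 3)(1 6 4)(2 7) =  (0 5 4 1 7)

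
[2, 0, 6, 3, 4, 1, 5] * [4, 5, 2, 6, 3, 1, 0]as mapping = [0→2, 1→4, 2→0, 3→6, 4→3, 5→5, 6→1]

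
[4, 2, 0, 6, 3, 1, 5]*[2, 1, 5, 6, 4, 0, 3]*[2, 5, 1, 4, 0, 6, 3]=[0, 6, 1, 4, 3, 5, 2]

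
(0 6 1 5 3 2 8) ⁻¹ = (0 8 2 3 5 1 6) 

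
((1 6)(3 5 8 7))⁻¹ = (1 6)(3 7 8 5)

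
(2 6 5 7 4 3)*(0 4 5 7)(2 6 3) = (0 4 2 3 6 7 5)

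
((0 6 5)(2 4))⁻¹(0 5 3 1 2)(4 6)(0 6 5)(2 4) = (0 3 1 4 6)(2 5)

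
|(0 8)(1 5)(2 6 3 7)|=4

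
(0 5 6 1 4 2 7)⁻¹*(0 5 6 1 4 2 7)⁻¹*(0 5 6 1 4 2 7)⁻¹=(0 4 5 2 6 7 1)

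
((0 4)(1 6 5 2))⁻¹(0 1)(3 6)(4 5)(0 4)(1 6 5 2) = (0 2)(3 5)(4 6)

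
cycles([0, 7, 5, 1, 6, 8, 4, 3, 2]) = (1 7 3)(2 5 8)(4 6)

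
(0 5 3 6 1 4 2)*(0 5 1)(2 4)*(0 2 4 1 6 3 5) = (0 6 2)(1 4)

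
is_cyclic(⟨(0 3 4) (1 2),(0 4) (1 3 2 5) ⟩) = no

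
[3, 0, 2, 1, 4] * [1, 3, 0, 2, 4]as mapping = [0→2, 1→1, 2→0, 3→3, 4→4]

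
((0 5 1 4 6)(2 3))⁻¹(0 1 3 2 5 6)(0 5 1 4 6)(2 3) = (0 5 4 2 3 1)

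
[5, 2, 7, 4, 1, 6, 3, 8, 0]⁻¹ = [8, 4, 1, 6, 3, 0, 5, 2, 7]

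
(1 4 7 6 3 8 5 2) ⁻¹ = (1 2 5 8 3 6 7 4) 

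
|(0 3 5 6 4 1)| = 6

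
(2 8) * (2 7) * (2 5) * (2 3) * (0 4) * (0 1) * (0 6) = (0 4 1 6)(2 8 7 5 3)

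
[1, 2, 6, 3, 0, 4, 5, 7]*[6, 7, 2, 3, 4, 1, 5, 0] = [7, 2, 5, 3, 6, 4, 1, 0]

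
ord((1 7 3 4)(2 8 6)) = 12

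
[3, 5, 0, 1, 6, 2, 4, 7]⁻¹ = [2, 3, 5, 0, 6, 1, 4, 7]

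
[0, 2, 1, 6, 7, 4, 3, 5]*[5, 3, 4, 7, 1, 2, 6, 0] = [5, 4, 3, 6, 0, 1, 7, 2]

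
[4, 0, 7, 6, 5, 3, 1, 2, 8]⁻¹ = [1, 6, 7, 5, 0, 4, 3, 2, 8]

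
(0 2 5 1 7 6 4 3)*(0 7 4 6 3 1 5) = (0 2)(1 4)(3 7)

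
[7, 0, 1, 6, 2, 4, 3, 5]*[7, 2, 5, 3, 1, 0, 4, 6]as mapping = [0→6, 1→7, 2→2, 3→4, 4→5, 5→1, 6→3, 7→0]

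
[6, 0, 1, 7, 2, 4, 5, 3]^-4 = [5, 6, 0, 3, 1, 2, 4, 7]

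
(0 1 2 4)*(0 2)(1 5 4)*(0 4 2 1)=(0 5 2)(1 4)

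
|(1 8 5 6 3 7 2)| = 7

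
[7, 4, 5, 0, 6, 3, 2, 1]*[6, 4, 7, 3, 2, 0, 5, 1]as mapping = [0→1, 1→2, 2→0, 3→6, 4→5, 5→3, 6→7, 7→4]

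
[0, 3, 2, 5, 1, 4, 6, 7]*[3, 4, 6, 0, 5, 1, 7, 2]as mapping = [0→3, 1→0, 2→6, 3→1, 4→4, 5→5, 6→7, 7→2]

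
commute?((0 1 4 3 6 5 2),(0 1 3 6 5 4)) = no:(0 1 4 3 6 5 2)*(0 1 3 6 5 4) = (0 3 5 2 1)(4 6),(0 1 3 6 5 4)*(0 1 4 3 6 5 2) = (0 4 1 6 2)(3 5)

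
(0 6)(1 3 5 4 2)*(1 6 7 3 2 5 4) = (0 7 3 4 5 1 2 6)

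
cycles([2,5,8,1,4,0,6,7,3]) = (0 2 8 3 1 5)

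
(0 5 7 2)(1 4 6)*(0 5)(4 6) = (1 6)(2 5 7)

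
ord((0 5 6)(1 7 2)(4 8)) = 6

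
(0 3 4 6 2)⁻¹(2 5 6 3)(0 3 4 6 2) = (0 5 2 4)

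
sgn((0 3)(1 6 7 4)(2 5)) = -1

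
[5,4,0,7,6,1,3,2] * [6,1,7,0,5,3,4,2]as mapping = [0→3,1→5,2→6,3→2,4→4,5→1,6→0,7→7]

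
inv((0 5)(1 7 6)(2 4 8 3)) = (0 5)(1 6 7)(2 3 8 4)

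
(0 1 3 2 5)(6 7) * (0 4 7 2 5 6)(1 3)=(0 3 5 4 7)(2 6)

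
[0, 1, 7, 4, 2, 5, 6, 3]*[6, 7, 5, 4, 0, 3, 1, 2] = [6, 7, 2, 0, 5, 3, 1, 4]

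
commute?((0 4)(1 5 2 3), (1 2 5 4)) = no:(0 4)(1 5 2 3)*(1 2 5 4) = (0 1 4)(2 3), (1 2 5 4)*(0 4)(1 5 2 3) = (0 4 5)(1 3)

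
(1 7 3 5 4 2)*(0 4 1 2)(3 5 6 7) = (0 4)(1 3 6 7 5)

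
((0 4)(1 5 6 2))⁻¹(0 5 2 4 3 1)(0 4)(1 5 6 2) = (0 3 5 4 6 1)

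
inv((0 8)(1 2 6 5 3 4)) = (0 8)(1 4 3 5 6 2)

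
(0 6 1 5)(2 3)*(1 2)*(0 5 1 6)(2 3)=(3 6)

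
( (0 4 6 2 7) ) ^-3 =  (0 6 7 4 2) 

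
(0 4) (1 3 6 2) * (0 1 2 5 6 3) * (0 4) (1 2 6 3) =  (1 4 2 6 5 3) 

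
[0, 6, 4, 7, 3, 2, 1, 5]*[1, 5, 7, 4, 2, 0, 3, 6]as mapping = [0→1, 1→3, 2→2, 3→6, 4→4, 5→7, 6→5, 7→0]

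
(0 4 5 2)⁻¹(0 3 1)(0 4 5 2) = (1 4 3)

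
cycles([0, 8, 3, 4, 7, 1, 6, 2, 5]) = (1 8 5)(2 3 4 7)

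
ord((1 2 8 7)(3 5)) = 4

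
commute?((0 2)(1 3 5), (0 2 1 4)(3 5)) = no:(0 2)(1 3 5) * (0 2 1 4)(3 5) = (0 1 5 4), (0 2 1 4)(3 5) * (0 2)(1 3 5) = (1 4 2 3)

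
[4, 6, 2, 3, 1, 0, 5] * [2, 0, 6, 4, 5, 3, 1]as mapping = [0→5, 1→1, 2→6, 3→4, 4→0, 5→2, 6→3]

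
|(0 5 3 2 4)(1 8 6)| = 15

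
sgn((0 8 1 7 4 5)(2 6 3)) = -1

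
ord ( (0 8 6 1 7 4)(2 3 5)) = 6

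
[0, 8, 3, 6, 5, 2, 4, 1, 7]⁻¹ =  [0, 7, 5, 2, 6, 4, 3, 8, 1]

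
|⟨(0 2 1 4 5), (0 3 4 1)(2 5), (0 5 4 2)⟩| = 720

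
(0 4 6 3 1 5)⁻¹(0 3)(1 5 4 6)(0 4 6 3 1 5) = (0 6 3 5)(1 4)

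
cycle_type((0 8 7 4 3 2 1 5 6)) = 9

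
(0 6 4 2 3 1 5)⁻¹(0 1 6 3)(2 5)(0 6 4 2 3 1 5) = (0 3)(1 6 5 4)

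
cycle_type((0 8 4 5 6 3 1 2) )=8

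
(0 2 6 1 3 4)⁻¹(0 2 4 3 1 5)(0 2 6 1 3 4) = (0 4 3 5 2 6)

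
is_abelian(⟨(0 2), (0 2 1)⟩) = no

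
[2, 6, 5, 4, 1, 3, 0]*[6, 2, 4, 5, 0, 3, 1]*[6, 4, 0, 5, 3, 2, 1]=[3, 4, 5, 6, 0, 2, 1]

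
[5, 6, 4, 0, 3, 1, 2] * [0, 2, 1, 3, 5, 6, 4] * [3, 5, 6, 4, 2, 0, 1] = [1, 2, 0, 3, 4, 6, 5]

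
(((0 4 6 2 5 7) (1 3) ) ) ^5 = (0 7 5 2 6 4) (1 3) 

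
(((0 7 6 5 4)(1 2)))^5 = (1 2)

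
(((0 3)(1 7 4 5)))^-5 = (0 3)(1 5 4 7)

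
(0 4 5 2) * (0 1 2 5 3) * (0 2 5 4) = (1 5 4 3 2)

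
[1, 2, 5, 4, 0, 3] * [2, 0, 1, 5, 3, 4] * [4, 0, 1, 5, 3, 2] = [4, 0, 3, 5, 1, 2]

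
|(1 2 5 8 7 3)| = 6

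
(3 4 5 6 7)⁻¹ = (3 7 6 5 4)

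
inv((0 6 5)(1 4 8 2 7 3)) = (0 5 6)(1 3 7 2 8 4)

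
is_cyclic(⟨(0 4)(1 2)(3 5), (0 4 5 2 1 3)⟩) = no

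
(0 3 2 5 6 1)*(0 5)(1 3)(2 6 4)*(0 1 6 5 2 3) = (0 6)(1 2)(3 5 4)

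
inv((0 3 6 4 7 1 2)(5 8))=(0 2 1 7 4 6 3)(5 8)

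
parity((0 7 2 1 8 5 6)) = even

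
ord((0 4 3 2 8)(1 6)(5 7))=10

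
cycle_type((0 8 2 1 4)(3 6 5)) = 3.5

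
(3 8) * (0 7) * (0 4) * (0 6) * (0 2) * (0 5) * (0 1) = (0 7 4 6 2 5 1)(3 8)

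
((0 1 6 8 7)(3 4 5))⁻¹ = (0 7 8 6 1)(3 5 4)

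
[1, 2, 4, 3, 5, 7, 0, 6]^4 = [5, 7, 6, 3, 0, 1, 4, 2]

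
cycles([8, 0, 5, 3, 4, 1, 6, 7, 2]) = (0 8 2 5 1)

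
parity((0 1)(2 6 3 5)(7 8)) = odd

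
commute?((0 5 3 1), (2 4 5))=no:(0 5 3 1) * (2 4 5)=(0 2 4 5 3 1), (2 4 5) * (0 5 3 1)=(0 5 2 4 3 1)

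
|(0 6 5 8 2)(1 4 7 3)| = 20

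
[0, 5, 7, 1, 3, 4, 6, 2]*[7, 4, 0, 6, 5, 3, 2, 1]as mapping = [0→7, 1→3, 2→1, 3→4, 4→6, 5→5, 6→2, 7→0]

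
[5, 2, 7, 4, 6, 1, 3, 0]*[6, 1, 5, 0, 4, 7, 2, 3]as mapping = [0→7, 1→5, 2→3, 3→4, 4→2, 5→1, 6→0, 7→6]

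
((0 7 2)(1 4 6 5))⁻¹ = (0 2 7)(1 5 6 4)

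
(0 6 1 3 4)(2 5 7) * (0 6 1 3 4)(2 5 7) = (0 1 4 6 3)(2 7 5)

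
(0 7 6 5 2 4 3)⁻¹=(0 3 4 2 5 6 7)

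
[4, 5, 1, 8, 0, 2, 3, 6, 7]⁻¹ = [4, 2, 5, 6, 0, 1, 7, 8, 3]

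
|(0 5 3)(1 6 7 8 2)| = 15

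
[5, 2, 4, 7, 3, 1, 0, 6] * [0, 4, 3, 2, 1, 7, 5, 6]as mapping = [0→7, 1→3, 2→1, 3→6, 4→2, 5→4, 6→0, 7→5]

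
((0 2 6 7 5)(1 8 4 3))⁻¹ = (0 5 7 6 2)(1 3 4 8)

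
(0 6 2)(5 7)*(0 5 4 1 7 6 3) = (0 3)(1 7 4)(2 5 6)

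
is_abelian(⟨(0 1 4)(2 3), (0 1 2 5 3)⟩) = no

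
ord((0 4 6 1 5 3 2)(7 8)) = 14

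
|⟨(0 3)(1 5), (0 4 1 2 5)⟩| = 360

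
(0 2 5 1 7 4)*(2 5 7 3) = (0 5 1 3 2 7 4)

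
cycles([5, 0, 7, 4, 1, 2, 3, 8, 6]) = (0 5 2 7 8 6 3 4 1)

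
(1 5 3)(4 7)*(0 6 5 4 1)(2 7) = (0 6 5 3)(1 4 2 7)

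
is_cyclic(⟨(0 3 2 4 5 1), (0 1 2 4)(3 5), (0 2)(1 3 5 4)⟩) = no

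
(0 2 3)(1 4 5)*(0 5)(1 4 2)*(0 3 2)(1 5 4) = (0 5 1)(3 4)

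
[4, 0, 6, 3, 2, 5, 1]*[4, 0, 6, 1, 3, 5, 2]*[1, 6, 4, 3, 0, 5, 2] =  [3, 0, 4, 6, 2, 5, 1]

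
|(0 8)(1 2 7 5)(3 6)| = 4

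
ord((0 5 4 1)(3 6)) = 4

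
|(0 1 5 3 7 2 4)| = 7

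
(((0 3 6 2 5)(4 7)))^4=(0 5 2 6 3)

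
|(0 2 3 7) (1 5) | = 4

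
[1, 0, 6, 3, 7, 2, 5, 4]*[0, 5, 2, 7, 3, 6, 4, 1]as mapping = [0→5, 1→0, 2→4, 3→7, 4→1, 5→2, 6→6, 7→3]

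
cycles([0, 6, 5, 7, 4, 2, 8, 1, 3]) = (1 6 8 3 7)(2 5)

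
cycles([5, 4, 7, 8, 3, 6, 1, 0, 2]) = (0 5 6 1 4 3 8 2 7)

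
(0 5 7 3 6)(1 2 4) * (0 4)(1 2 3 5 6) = (0 6 4 2)(1 3)(5 7)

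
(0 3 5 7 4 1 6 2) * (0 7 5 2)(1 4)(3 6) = (0 6)(1 3 2 7)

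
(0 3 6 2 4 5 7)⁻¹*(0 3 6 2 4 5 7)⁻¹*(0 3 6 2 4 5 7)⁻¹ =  (0 4 3 5 6 7 2)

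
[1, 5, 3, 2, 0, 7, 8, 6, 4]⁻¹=[4, 0, 3, 2, 8, 1, 7, 5, 6]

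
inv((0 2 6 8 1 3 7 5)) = (0 5 7 3 1 8 6 2)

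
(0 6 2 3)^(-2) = (0 2)(3 6)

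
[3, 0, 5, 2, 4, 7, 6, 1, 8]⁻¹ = [1, 7, 3, 0, 4, 2, 6, 5, 8]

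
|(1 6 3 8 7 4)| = 6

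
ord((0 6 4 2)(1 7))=4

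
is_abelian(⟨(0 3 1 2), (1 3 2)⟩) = no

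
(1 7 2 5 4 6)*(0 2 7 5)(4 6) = (0 2)(1 5 6)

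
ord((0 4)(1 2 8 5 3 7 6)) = 14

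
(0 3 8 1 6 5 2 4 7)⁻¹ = (0 7 4 2 5 6 1 8 3)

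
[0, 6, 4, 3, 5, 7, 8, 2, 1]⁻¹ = [0, 8, 7, 3, 2, 4, 1, 5, 6]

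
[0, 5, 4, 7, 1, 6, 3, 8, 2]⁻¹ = [0, 4, 8, 6, 2, 1, 5, 3, 7]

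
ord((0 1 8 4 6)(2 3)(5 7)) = 10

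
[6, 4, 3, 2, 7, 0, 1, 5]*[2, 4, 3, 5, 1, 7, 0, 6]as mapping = [0→0, 1→1, 2→5, 3→3, 4→6, 5→2, 6→4, 7→7]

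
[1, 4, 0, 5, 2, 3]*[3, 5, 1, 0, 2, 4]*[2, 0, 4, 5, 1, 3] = [3, 4, 5, 1, 0, 2]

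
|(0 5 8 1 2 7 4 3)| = 8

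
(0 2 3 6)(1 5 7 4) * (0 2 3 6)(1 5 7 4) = (0 3)(1 7)(2 6)(4 5)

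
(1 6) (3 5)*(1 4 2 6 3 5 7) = (1 3 7) (2 6 4) 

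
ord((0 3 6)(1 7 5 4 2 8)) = 6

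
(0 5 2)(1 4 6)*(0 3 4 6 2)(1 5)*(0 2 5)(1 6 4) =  (0 6)(1 4 5 2 3)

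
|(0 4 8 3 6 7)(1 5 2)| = 6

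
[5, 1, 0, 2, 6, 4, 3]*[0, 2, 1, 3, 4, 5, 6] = [5, 2, 0, 1, 6, 4, 3]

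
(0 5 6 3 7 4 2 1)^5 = (0 4 6 1 7 5 2 3)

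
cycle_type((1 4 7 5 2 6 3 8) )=8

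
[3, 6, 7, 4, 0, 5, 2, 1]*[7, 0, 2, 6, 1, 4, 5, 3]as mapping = [0→6, 1→5, 2→3, 3→1, 4→7, 5→4, 6→2, 7→0]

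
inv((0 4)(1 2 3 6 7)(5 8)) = (0 4)(1 7 6 3 2)(5 8)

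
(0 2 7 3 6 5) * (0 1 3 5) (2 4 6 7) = (0 4 6) (1 3 7 5) 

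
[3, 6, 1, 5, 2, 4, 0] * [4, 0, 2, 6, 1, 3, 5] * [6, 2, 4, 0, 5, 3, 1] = [1, 3, 6, 0, 4, 2, 5]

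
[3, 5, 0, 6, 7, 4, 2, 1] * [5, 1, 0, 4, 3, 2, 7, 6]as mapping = [0→4, 1→2, 2→5, 3→7, 4→6, 5→3, 6→0, 7→1]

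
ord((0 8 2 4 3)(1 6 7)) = 15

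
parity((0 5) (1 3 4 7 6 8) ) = even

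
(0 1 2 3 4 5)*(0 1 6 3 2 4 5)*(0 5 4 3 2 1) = (0 6 2 1 3 4 5)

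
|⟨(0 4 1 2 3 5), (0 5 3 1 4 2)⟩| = 720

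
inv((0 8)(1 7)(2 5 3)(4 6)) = (0 8)(1 7)(2 3 5)(4 6)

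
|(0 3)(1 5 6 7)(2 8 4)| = 12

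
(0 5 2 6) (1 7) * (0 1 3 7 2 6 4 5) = (1 2 4 5 6) (3 7) 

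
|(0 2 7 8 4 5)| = 6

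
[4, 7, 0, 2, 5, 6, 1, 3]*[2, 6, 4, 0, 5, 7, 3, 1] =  [5, 1, 2, 4, 7, 3, 6, 0]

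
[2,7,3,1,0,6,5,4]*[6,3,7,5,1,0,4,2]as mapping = [0→7,1→2,2→5,3→3,4→6,5→4,6→0,7→1]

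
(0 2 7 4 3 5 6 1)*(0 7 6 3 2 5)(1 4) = (0 5 3)(1 7)(2 6 4)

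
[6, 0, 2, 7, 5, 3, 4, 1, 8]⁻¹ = [1, 7, 2, 5, 6, 4, 0, 3, 8]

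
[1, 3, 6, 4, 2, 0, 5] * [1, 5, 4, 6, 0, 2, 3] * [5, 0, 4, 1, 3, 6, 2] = [6, 2, 1, 5, 3, 0, 4]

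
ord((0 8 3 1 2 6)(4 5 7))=6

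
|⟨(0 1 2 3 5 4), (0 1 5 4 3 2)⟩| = 120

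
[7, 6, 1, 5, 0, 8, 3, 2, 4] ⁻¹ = [4, 2, 7, 6, 8, 3, 1, 0, 5] 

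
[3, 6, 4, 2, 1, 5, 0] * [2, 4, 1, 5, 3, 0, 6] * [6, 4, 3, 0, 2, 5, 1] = [5, 1, 0, 4, 2, 6, 3]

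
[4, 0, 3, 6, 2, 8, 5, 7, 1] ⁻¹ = [1, 8, 4, 2, 0, 6, 3, 7, 5] 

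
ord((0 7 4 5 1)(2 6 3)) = 15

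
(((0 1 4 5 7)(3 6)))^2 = (0 4 7 1 5)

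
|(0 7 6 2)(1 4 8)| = 12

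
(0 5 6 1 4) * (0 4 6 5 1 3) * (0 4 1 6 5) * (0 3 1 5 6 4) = (0 4 5 3)(1 6)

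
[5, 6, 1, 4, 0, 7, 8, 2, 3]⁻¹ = [4, 2, 7, 8, 3, 0, 1, 5, 6]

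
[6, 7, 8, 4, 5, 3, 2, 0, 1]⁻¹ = [7, 8, 6, 5, 3, 4, 0, 1, 2]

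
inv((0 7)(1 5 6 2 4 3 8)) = (0 7)(1 8 3 4 2 6 5)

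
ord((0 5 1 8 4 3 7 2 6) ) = 9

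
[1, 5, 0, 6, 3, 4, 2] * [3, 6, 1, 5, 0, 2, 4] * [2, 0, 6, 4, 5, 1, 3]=[3, 6, 4, 5, 1, 2, 0]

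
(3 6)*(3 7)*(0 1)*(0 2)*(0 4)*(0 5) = (0 1 2 4 5)(3 6 7)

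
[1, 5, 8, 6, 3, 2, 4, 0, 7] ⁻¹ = [7, 0, 5, 4, 6, 1, 3, 8, 2] 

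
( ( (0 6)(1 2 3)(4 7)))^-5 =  (0 6)(1 2 3)(4 7)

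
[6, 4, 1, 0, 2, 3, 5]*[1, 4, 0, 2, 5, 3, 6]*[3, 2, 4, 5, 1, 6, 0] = [0, 6, 1, 2, 3, 4, 5]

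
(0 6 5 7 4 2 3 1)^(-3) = (0 2 5 1 4 6 3 7)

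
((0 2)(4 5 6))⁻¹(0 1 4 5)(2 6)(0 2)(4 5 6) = (0 4)(1 5 6 2)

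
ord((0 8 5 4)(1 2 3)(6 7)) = 12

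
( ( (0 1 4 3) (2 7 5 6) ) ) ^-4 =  () 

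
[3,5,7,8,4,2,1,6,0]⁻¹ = [8,6,5,0,4,1,7,2,3]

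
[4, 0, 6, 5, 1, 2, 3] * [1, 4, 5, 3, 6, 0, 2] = [6, 1, 2, 0, 4, 5, 3]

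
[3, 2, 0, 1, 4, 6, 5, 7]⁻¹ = [2, 3, 1, 0, 4, 6, 5, 7]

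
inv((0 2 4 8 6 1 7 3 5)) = (0 5 3 7 1 6 8 4 2)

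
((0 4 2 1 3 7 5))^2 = (0 2 3 5 4 1 7)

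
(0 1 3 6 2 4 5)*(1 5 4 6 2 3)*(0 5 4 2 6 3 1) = (0 4 2 3 6 1)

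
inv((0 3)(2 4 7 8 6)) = (0 3)(2 6 8 7 4)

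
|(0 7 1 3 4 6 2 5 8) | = 9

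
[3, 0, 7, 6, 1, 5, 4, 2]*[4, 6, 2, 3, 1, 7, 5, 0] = [3, 4, 0, 5, 6, 7, 1, 2]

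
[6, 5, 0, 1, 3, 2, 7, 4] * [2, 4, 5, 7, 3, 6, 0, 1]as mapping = [0→0, 1→6, 2→2, 3→4, 4→7, 5→5, 6→1, 7→3]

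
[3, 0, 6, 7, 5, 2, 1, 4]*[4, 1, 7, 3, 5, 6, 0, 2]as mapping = [0→3, 1→4, 2→0, 3→2, 4→6, 5→7, 6→1, 7→5]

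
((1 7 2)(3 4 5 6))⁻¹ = (1 2 7)(3 6 5 4)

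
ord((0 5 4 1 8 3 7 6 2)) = 9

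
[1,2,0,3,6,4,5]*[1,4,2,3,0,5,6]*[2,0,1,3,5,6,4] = [5,1,0,3,4,2,6]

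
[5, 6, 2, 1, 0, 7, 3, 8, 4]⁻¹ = [4, 3, 2, 6, 8, 0, 1, 5, 7]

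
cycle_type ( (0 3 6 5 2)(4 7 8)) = 3.5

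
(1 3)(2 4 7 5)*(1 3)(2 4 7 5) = (2 7)(4 5)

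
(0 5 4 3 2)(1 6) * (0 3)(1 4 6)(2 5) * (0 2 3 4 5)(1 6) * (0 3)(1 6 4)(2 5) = (1 4 5 6 2)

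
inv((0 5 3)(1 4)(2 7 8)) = (0 3 5)(1 4)(2 8 7)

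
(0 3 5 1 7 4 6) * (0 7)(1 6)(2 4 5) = (0 3 2 4 1)(5 6 7)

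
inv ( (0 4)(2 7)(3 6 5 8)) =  (0 4)(2 7)(3 8 5 6)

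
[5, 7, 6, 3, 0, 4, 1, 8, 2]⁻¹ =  [4, 6, 8, 3, 5, 0, 2, 1, 7]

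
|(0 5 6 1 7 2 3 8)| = 8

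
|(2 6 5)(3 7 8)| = 3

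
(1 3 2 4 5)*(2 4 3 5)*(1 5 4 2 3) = (1 4 3 2)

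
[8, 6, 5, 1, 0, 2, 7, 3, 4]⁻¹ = [4, 3, 5, 7, 8, 2, 1, 6, 0]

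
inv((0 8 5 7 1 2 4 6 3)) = (0 3 6 4 2 1 7 5 8)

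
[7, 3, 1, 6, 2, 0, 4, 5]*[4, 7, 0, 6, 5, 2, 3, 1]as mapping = [0→1, 1→6, 2→7, 3→3, 4→0, 5→4, 6→5, 7→2]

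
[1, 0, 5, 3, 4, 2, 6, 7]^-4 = [0, 1, 2, 3, 4, 5, 6, 7]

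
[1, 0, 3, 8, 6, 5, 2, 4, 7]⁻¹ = [1, 0, 6, 2, 7, 5, 4, 8, 3]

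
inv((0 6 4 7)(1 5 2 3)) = (0 7 4 6)(1 3 2 5)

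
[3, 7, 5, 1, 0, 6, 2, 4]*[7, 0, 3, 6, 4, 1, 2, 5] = [6, 5, 1, 0, 7, 2, 3, 4]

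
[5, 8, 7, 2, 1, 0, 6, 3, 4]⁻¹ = [5, 4, 3, 7, 8, 0, 6, 2, 1]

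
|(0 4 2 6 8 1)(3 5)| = 6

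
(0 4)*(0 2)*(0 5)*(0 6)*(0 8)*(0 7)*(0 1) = (0 4 2 5 6 8 7 1)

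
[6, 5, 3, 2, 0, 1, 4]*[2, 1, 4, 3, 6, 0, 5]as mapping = [0→5, 1→0, 2→3, 3→4, 4→2, 5→1, 6→6]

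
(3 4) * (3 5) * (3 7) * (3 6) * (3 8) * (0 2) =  (0 2)(3 4 5 7 6 8)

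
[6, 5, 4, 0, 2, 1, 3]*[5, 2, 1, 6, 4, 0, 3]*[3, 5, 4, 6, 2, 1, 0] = [6, 3, 2, 1, 5, 4, 0]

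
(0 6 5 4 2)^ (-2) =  (0 4 6 2 5)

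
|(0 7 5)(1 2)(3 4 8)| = 6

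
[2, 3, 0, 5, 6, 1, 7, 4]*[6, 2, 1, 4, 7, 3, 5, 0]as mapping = [0→1, 1→4, 2→6, 3→3, 4→5, 5→2, 6→0, 7→7]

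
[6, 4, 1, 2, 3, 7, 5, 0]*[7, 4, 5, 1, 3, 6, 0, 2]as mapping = [0→0, 1→3, 2→4, 3→5, 4→1, 5→2, 6→6, 7→7]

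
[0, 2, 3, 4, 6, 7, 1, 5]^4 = [0, 6, 1, 2, 3, 5, 4, 7]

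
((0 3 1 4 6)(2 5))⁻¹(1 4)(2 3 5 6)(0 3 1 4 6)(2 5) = (0 5 1 2)(4 6)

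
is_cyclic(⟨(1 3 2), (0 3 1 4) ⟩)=no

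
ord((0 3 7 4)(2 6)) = 4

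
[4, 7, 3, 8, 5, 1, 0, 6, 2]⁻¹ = [6, 5, 8, 2, 0, 4, 7, 1, 3]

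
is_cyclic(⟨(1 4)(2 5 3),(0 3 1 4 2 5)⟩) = no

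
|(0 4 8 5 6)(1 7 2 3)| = 20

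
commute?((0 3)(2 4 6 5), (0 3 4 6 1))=no:(0 3)(2 4 6 5)*(0 3 4 6 1)=(0 4 1)(2 6 5), (0 3 4 6 1)*(0 3)(2 4 6 5)=(1 3 6)(2 4 5)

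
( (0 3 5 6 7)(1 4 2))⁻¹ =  (0 7 6 5 3)(1 2 4)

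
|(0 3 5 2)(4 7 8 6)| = 4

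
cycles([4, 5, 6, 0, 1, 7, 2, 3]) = (0 4 1 5 7 3)(2 6)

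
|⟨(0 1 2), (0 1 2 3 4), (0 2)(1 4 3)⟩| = 120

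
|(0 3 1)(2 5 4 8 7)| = 15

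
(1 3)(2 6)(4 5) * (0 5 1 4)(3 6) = (0 5)(1 6 2 3 4)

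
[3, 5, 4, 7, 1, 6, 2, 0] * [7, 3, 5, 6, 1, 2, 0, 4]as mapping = [0→6, 1→2, 2→1, 3→4, 4→3, 5→0, 6→5, 7→7]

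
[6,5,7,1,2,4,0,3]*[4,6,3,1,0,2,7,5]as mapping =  [0→7,1→2,2→5,3→6,4→3,5→0,6→4,7→1]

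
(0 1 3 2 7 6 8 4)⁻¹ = (0 4 8 6 7 2 3 1)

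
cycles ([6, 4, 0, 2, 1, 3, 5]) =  (0 6 5 3 2)(1 4)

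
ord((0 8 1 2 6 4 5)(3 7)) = 14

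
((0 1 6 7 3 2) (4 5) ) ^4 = (0 3 6) (1 2 7) 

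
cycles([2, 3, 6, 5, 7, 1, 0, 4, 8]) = (0 2 6)(1 3 5)(4 7)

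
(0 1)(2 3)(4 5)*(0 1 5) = (0 5 4)(2 3)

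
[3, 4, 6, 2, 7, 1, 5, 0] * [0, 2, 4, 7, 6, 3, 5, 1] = [7, 6, 5, 4, 1, 2, 3, 0]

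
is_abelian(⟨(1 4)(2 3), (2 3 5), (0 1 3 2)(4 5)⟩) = no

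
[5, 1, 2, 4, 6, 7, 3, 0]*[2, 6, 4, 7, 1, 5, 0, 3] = [5, 6, 4, 1, 0, 3, 7, 2]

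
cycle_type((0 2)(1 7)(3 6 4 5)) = 2^2.4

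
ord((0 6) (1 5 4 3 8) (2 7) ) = 10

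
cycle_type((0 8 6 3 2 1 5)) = 7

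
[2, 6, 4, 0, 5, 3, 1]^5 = [0, 6, 2, 3, 4, 5, 1]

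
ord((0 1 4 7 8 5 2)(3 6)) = 14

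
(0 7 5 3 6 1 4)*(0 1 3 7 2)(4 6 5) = (0 2)(1 6 3 5 7 4)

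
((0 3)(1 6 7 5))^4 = ()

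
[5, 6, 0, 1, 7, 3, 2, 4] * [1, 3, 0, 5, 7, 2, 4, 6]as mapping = [0→2, 1→4, 2→1, 3→3, 4→6, 5→5, 6→0, 7→7]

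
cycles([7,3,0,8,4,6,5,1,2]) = (0 7 1 3 8 2)(5 6)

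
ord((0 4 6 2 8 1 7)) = 7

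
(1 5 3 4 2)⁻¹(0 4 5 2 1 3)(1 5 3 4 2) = (0 2 3 1 5 4)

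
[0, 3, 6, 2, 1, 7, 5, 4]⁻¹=[0, 4, 3, 1, 7, 6, 2, 5]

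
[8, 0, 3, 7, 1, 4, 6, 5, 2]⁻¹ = [1, 4, 8, 2, 5, 7, 6, 3, 0]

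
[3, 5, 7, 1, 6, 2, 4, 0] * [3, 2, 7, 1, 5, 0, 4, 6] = [1, 0, 6, 2, 4, 7, 5, 3]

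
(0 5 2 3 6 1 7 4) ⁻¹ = (0 4 7 1 6 3 2 5) 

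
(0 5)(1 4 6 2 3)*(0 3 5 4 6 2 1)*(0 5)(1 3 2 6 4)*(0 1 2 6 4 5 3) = (0 2 1 5 6)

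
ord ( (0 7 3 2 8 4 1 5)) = 8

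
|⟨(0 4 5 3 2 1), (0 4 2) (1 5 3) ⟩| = 120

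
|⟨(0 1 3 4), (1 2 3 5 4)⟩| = 120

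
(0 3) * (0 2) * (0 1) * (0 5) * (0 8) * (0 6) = (0 3 2 1 5 8 6)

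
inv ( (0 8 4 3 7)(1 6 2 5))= (0 7 3 4 8)(1 5 2 6)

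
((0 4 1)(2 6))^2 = (0 1 4)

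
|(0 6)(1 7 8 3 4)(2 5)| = 10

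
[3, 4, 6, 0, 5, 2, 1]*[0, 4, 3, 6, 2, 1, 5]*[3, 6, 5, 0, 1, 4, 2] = [2, 5, 4, 3, 6, 0, 1]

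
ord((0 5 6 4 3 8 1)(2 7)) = 14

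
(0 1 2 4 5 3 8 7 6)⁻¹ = (0 6 7 8 3 5 4 2 1)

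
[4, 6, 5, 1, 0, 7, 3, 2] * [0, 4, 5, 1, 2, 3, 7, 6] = [2, 7, 3, 4, 0, 6, 1, 5]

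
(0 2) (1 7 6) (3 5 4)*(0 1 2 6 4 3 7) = (0 6 2 1) (3 5) (4 7) 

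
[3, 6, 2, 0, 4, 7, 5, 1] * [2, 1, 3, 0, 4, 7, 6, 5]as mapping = [0→0, 1→6, 2→3, 3→2, 4→4, 5→5, 6→7, 7→1]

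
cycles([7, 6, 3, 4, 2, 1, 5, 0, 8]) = (0 7)(1 6 5)(2 3 4)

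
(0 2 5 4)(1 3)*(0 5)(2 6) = (0 6 2)(1 3)(4 5)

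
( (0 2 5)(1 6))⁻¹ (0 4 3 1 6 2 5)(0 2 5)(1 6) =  (0 2 4 3 6 1 5)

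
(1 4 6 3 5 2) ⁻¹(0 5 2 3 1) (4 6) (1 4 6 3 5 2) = (0 2 1 5 4) (3 6) 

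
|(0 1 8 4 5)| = 5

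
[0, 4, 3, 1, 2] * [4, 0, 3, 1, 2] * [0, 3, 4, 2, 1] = [1, 4, 3, 0, 2]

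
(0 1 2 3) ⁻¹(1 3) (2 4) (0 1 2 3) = (0 2) (3 4) 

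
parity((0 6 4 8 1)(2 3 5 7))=odd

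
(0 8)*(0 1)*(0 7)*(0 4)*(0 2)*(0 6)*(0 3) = (0 8 1 7 4 2 6 3)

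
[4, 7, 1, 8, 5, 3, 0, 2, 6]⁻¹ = [6, 2, 7, 5, 0, 4, 8, 1, 3]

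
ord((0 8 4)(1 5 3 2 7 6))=6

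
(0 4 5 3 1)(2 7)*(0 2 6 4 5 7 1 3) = (0 5)(1 2)(4 7 6)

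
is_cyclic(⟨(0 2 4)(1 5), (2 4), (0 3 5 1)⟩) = no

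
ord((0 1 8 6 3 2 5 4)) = 8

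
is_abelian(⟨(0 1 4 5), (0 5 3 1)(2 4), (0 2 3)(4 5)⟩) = no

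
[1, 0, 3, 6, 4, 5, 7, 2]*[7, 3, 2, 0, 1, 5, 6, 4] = [3, 7, 0, 6, 1, 5, 4, 2]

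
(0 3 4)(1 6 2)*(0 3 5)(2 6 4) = (0 5)(1 4 3 2)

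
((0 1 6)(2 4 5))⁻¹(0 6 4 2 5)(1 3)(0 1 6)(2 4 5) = (0 5 4 2 1)(3 6)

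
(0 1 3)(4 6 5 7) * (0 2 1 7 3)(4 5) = (0 7 5 3 2 1)(4 6)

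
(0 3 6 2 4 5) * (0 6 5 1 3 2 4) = (0 2)(1 3 5 6 4)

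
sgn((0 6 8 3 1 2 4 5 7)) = 1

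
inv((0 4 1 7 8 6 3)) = (0 3 6 8 7 1 4)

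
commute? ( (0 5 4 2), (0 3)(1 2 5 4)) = no: (0 5 4 2) * (0 3)(1 2 5 4) = (0 4 5 1 2 3), (0 3)(1 2 5 4) * (0 5 4 2) = (0 3 5 2 4 1)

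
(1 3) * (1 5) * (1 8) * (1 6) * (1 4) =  (1 3 5 8 6 4)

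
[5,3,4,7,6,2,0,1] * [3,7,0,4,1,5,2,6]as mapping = [0→5,1→4,2→1,3→6,4→2,5→0,6→3,7→7]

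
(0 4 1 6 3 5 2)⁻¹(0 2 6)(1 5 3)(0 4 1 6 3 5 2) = (0 3 4)(2 5 6)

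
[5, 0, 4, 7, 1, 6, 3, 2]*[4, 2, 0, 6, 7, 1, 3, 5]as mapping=[0→1, 1→4, 2→7, 3→5, 4→2, 5→3, 6→6, 7→0]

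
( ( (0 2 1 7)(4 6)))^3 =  (0 7 1 2)(4 6)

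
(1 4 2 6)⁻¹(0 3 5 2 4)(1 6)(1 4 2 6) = (0 3 5 6 2)(1 4)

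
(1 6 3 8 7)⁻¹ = (1 7 8 3 6)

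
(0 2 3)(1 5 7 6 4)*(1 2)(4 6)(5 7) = (0 1 7 4 2 3)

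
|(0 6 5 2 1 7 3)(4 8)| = 14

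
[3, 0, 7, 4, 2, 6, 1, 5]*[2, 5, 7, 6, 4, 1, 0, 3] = [6, 2, 3, 4, 7, 0, 5, 1]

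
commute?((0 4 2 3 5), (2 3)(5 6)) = no:(0 4 2 3 5) * (2 3)(5 6) = (0 4 3 6 5), (2 3)(5 6) * (0 4 2 3 5) = (0 4 2 5 6)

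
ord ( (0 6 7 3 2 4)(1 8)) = 6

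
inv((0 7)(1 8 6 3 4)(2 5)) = (0 7)(1 4 3 6 8)(2 5)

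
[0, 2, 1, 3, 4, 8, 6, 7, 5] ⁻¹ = [0, 2, 1, 3, 4, 8, 6, 7, 5] 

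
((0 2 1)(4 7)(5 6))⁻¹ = (0 1 2)(4 7)(5 6)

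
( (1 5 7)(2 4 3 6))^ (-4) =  (1 7 5)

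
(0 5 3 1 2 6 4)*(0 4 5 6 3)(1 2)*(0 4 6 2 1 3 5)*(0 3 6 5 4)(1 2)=(0 1 6 3 2 4 5)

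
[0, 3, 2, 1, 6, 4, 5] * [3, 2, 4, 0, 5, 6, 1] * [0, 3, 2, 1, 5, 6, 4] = [1, 0, 5, 2, 3, 6, 4]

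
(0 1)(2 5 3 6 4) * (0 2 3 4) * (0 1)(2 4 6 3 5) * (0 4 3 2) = (0 4 5 6 1 3 2)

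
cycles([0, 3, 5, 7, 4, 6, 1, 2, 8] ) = (1 3 7 2 5 6)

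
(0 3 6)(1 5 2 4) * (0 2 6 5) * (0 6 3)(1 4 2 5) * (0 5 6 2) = (0 5 3 1 2)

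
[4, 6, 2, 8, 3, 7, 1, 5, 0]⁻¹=[8, 6, 2, 4, 0, 7, 1, 5, 3]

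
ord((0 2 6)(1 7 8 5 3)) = 15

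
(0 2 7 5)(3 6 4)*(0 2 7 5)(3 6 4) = (0 7)(2 5)(3 4 6)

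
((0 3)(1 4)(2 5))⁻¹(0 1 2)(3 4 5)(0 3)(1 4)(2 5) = (0 1 2)(3 4 5)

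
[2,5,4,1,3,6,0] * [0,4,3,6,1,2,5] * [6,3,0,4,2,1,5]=[4,0,3,2,5,1,6]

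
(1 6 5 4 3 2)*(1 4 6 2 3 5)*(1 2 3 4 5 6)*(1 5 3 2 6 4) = (1 2 3)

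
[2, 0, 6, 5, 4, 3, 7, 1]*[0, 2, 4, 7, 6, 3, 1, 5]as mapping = [0→4, 1→0, 2→1, 3→3, 4→6, 5→7, 6→5, 7→2]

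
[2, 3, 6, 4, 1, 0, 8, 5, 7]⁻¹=[5, 4, 0, 1, 3, 7, 2, 8, 6]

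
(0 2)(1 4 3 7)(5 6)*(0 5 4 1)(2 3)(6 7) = (0 3 6 4 2 5 7)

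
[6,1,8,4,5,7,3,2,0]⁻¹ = [8,1,7,6,3,4,0,5,2]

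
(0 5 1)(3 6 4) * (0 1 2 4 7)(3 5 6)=(0 6 7)(2 4 5)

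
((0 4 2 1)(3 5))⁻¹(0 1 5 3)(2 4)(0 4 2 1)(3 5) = (0 3 5 4)(1 2)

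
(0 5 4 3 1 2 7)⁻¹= (0 7 2 1 3 4 5)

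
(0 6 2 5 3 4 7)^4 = (0 3 6 4 2 7 5)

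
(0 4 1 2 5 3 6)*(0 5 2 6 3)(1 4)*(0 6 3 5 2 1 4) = (0 4)(1 3 5 6 2)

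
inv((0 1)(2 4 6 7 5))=(0 1)(2 5 7 6 4)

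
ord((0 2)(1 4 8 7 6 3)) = 6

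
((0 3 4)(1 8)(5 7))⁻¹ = (0 4 3)(1 8)(5 7)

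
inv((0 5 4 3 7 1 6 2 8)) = (0 8 2 6 1 7 3 4 5)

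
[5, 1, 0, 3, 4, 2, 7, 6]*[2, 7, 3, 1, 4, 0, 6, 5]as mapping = [0→0, 1→7, 2→2, 3→1, 4→4, 5→3, 6→5, 7→6]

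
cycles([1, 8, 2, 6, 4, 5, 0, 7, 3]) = (0 1 8 3 6)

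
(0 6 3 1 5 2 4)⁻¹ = (0 4 2 5 1 3 6)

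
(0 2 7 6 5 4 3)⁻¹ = (0 3 4 5 6 7 2)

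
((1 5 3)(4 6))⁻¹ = (1 3 5)(4 6)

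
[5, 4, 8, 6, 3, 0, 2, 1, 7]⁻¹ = [5, 7, 6, 4, 1, 0, 3, 8, 2]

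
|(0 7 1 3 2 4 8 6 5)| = 9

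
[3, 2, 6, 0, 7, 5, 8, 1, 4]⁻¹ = [3, 7, 1, 0, 8, 5, 2, 4, 6]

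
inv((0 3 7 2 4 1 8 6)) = (0 6 8 1 4 2 7 3)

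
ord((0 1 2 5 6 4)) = 6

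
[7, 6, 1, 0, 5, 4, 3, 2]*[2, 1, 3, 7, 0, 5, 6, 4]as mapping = [0→4, 1→6, 2→1, 3→2, 4→5, 5→0, 6→7, 7→3]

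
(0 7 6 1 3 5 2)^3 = (0 1 2 6 5 7 3)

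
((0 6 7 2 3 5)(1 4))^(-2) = (0 3 7)(2 6 5)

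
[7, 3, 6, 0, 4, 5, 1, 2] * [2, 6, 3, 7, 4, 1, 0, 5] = [5, 7, 0, 2, 4, 1, 6, 3]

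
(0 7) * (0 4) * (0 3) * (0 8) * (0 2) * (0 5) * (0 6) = (0 7 4 3 8 2 5 6)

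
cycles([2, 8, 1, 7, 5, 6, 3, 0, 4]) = (0 2 1 8 4 5 6 3 7)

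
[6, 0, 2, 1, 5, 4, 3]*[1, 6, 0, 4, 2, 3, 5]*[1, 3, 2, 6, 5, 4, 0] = [4, 3, 1, 0, 6, 2, 5]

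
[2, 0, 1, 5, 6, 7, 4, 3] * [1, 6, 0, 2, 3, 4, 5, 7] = [0, 1, 6, 4, 5, 7, 3, 2]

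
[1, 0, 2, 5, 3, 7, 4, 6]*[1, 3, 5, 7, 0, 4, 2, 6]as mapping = [0→3, 1→1, 2→5, 3→4, 4→7, 5→6, 6→0, 7→2]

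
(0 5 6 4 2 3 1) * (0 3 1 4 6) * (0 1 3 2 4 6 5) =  (1 2 3 6 5)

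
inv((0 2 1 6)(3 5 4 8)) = (0 6 1 2)(3 8 4 5)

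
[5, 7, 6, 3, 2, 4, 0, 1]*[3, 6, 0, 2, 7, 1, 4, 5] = [1, 5, 4, 2, 0, 7, 3, 6]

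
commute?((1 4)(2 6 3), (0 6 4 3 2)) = no:(1 4)(2 6 3)*(0 6 4 3 2) = (0 6 2 4 1 3), (0 6 4 3 2)*(1 4)(2 6 3) = (0 3 6 1 4 2)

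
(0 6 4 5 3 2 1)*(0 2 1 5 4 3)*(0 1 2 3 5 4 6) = (1 3 2 4 6 5)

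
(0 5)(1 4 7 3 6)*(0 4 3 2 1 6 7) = (0 5 4)(1 3 7 2)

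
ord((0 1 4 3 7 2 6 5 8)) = 9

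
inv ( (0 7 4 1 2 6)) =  (0 6 2 1 4 7)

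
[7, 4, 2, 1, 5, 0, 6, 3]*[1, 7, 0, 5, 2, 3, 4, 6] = [6, 2, 0, 7, 3, 1, 4, 5]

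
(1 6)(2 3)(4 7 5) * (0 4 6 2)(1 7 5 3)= (0 4 5 6 7 3)(1 2)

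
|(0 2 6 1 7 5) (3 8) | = 6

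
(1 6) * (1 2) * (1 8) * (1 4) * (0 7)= (0 7)(1 6 2 8 4)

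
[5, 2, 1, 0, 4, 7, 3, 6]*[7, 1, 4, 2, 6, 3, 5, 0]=[3, 4, 1, 7, 6, 0, 2, 5]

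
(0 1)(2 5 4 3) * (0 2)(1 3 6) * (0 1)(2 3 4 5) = (0 4 6)(1 3)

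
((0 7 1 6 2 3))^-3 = (0 6)(1 3)(2 7)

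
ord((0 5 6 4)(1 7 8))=12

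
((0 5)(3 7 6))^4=(3 7 6)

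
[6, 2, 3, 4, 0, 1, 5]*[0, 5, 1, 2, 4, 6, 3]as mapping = [0→3, 1→1, 2→2, 3→4, 4→0, 5→5, 6→6]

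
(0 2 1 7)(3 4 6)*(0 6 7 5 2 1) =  (0 1 5 2)(3 4 7 6)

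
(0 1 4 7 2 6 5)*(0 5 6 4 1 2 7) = (0 2 4)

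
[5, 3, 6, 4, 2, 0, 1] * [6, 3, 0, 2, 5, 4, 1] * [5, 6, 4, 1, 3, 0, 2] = [3, 4, 6, 0, 5, 2, 1]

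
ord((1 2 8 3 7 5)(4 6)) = 6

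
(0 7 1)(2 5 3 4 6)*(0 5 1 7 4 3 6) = (0 4)(1 5 6 2)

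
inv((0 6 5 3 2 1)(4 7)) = (0 1 2 3 5 6)(4 7)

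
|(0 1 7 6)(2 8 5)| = 12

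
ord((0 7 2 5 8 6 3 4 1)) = 9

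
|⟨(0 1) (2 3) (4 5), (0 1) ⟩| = 4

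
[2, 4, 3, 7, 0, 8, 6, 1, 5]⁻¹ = [4, 7, 0, 2, 1, 8, 6, 3, 5]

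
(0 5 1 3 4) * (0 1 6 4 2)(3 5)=(0 3 2)(1 5 6 4)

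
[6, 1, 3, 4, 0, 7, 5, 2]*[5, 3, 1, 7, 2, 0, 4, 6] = [4, 3, 7, 2, 5, 6, 0, 1]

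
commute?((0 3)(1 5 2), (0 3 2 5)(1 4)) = no:(0 3)(1 5 2)*(0 3 2 5)(1 4) = (0 2 4 1), (0 3 2 5)(1 4)*(0 3)(1 5 2) = (1 4 5 3)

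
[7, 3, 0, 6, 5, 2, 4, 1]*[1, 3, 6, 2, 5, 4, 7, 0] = [0, 2, 1, 7, 4, 6, 5, 3]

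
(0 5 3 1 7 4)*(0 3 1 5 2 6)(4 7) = (0 2 6)(1 4 3 5)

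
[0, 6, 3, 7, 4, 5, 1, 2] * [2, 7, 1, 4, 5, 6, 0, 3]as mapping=[0→2, 1→0, 2→4, 3→3, 4→5, 5→6, 6→7, 7→1]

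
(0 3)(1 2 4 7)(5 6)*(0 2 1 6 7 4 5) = (0 3 2 5 7 6)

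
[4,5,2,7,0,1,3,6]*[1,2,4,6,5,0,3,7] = [5,0,4,7,1,2,6,3]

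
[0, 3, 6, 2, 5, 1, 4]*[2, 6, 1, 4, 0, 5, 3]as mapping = [0→2, 1→4, 2→3, 3→1, 4→5, 5→6, 6→0]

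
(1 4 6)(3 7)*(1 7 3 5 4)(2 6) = (2 6 7 5 4)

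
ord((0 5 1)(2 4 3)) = 3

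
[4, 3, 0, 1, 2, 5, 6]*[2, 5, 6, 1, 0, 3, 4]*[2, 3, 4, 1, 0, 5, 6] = [2, 3, 4, 5, 6, 1, 0]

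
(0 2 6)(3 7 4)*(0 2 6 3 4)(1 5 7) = (0 6 2 3 1 5 7)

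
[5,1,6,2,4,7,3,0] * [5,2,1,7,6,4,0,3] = [4,2,0,1,6,3,7,5]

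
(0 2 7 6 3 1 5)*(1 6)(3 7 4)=(0 2 4 3 6 7 1 5)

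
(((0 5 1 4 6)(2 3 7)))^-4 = (0 5 1 4 6)(2 7 3)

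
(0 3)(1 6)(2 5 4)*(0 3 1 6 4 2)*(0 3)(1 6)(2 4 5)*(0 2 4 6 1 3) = (0 1 5 6 3 2 4)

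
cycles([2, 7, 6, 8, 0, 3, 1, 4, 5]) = (0 2 6 1 7 4)(3 8 5)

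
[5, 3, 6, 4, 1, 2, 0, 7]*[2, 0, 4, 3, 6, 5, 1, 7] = [5, 3, 1, 6, 0, 4, 2, 7]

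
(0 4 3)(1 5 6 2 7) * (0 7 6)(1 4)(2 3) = (0 1 5)(2 6 3 7 4)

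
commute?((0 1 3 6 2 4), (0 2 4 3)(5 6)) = no:(0 1 3 6 2 4)*(0 2 4 3)(5 6) = (0 1)(2 3 5 6 4), (0 2 4 3)(5 6)*(0 1 3 6 2 4) = (0 4 6 5 2)(1 3)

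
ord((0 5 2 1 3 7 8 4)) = 8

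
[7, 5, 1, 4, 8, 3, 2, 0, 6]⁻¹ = [7, 2, 6, 5, 3, 1, 8, 0, 4]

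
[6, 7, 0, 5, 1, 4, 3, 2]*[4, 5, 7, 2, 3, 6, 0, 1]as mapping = [0→0, 1→1, 2→4, 3→6, 4→5, 5→3, 6→2, 7→7]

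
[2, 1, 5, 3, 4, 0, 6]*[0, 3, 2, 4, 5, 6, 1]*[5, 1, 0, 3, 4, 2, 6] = [0, 3, 6, 4, 2, 5, 1]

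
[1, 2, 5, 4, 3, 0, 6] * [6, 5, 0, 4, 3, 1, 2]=[5, 0, 1, 3, 4, 6, 2]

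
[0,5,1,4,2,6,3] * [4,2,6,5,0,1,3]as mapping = [0→4,1→1,2→2,3→0,4→6,5→3,6→5]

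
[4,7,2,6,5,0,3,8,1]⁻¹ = [5,8,2,6,0,4,3,1,7]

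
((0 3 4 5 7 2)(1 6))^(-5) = (0 3 4 5 7 2)(1 6)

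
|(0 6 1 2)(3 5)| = 4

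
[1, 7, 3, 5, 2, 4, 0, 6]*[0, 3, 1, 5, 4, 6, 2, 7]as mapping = [0→3, 1→7, 2→5, 3→6, 4→1, 5→4, 6→0, 7→2]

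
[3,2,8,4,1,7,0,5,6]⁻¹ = [6,4,1,0,3,7,8,5,2]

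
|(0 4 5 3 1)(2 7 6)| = 15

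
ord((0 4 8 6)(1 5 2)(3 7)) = 12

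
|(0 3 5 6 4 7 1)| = 7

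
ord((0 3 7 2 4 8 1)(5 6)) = 14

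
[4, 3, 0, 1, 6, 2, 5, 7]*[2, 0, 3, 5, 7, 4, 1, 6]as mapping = [0→7, 1→5, 2→2, 3→0, 4→1, 5→3, 6→4, 7→6]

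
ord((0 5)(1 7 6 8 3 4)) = 6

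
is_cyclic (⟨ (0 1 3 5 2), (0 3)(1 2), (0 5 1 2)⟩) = no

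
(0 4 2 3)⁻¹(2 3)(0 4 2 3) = (0 3)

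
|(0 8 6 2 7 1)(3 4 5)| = 6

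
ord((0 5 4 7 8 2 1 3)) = 8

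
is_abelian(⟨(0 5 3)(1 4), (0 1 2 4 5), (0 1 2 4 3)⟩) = no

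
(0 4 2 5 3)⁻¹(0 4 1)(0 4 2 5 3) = (1 4 2)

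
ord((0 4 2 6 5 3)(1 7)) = 6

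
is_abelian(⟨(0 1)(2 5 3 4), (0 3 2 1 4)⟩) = no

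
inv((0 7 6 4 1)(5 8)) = (0 1 4 6 7)(5 8)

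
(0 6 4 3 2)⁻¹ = (0 2 3 4 6)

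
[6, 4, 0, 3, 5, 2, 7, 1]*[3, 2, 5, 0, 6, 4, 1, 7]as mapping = [0→1, 1→6, 2→3, 3→0, 4→4, 5→5, 6→7, 7→2]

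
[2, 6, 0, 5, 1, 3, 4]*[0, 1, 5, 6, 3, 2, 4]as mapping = [0→5, 1→4, 2→0, 3→2, 4→1, 5→6, 6→3]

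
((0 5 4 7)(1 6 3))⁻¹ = (0 7 4 5)(1 3 6)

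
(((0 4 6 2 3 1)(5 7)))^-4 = (0 6 3)(1 4 2)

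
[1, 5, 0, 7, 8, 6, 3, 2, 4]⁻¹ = [2, 0, 7, 6, 8, 1, 5, 3, 4]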